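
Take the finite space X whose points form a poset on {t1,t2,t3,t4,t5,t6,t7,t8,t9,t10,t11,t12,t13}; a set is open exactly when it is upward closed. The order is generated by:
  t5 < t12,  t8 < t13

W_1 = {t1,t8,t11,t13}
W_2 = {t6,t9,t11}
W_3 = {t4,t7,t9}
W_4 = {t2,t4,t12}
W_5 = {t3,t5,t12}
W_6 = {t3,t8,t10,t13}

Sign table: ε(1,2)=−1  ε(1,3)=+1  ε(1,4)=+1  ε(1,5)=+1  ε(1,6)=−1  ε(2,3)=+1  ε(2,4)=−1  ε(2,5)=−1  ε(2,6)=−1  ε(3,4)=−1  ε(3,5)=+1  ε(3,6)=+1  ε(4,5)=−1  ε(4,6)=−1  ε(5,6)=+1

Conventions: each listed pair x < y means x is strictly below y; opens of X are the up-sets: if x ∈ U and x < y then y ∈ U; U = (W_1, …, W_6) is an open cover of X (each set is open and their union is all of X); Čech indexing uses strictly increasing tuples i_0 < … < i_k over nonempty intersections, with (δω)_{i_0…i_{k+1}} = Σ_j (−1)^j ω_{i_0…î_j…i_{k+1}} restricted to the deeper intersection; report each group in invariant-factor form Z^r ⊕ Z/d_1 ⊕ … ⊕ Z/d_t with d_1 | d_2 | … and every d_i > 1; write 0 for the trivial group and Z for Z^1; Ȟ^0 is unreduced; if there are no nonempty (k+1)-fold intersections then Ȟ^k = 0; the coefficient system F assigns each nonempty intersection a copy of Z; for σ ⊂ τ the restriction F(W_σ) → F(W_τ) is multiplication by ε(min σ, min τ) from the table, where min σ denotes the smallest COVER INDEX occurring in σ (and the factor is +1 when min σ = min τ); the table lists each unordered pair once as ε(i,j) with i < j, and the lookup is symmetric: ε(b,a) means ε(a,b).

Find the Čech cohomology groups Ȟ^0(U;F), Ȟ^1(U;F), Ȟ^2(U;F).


Ȟ^0(U;F) ≅ Z, Ȟ^1(U;F) ≅ Z and Ȟ^2(U;F) ≅ 0

nerve of the cover:
  W12={t11} W16={t8,t13} W23={t9} W34={t4} W45={t12} W56={t3}
C dims 6,6; δ0: rk 5, SNF 1^5
Ȟ^0 = (6 − 5) − 0 = 1, so Ȟ^0 ≅ Z
Ȟ^1 = (6 − 0) − 5 = 1, so Ȟ^1 ≅ Z
Ȟ^2 = (0 − 0) − 0 = 0, so Ȟ^2 ≅ 0


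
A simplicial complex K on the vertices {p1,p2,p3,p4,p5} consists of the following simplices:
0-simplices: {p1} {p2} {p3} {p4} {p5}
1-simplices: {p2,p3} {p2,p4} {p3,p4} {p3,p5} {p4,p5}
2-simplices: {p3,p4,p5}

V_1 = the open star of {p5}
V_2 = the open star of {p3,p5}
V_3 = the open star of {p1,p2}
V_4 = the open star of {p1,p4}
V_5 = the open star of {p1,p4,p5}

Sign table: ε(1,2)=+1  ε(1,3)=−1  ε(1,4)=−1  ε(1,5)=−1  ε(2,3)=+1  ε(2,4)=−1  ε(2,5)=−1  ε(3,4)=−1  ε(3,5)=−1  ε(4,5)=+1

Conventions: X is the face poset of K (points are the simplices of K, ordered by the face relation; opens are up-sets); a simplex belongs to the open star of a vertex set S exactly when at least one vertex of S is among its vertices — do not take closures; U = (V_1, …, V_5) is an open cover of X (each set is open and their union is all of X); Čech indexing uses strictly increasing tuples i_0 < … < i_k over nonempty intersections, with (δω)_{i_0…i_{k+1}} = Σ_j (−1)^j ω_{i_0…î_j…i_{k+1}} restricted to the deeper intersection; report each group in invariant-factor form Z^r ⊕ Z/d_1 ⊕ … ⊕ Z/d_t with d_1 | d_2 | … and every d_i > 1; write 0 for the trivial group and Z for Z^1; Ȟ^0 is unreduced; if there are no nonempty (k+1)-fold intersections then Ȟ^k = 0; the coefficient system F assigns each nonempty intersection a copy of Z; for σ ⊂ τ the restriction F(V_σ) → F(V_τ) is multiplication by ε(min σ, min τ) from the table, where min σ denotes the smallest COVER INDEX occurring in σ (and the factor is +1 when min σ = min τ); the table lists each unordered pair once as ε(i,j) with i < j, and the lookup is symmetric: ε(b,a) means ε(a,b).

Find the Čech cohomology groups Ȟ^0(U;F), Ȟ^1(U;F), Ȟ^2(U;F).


Ȟ^0(U;F) ≅ Z, Ȟ^1(U;F) ≅ Z and Ȟ^2(U;F) ≅ 0

cover nerve:
  V1={{p5},{p3,p5},{p4,p5},{p3,p4,p5}} V2={{p3},{p5},{p2,p3},{p3,p4},{p3,p5},{p4,p5},{p3,p4,p5}} V3={{p1},{p2},{p2,p3},{p2,p4}} V4={{p1},{p4},{p2,p4},{p3,p4},{p4,p5},{p3,p4,p5}} V5={{p1},{p4},{p5},{p2,p4},{p3,p4},{p3,p5},{p4,p5},{p3,p4,p5}}
  V12={{p5},{p3,p5},{p4,p5},{p3,p4,p5}} V14={{p4,p5},{p3,p4,p5}} V15={{p5},{p3,p5},{p4,p5},{p3,p4,p5}} V23={{p2,p3}} V24={{p3,p4},{p4,p5},{p3,p4,p5}} V25={{p5},{p3,p4},{p3,p5},{p4,p5},{p3,p4,p5}} V34={{p1},{p2,p4}} V35={{p1},{p2,p4}} V45={{p1},{p4},{p2,p4},{p3,p4},{p4,p5},{p3,p4,p5}}
  V124={{p4,p5},{p3,p4,p5}} V125={{p5},{p3,p5},{p4,p5},{p3,p4,p5}} V145={{p4,p5},{p3,p4,p5}} V245={{p3,p4},{p4,p5},{p3,p4,p5}} V345={{p1},{p2,p4}}
  V1245={{p4,p5},{p3,p4,p5}}
C dims 5,9,5,1; δ0: rk 4, SNF 1^4; δ1: rk 4, SNF 1^4; δ2: rk 1, SNF 1^1
Ȟ^0: (5−4)−0=1 ⇒ Z
Ȟ^1: (9−4)−4=1 ⇒ Z
Ȟ^2: (5−1)−4=0 ⇒ 0


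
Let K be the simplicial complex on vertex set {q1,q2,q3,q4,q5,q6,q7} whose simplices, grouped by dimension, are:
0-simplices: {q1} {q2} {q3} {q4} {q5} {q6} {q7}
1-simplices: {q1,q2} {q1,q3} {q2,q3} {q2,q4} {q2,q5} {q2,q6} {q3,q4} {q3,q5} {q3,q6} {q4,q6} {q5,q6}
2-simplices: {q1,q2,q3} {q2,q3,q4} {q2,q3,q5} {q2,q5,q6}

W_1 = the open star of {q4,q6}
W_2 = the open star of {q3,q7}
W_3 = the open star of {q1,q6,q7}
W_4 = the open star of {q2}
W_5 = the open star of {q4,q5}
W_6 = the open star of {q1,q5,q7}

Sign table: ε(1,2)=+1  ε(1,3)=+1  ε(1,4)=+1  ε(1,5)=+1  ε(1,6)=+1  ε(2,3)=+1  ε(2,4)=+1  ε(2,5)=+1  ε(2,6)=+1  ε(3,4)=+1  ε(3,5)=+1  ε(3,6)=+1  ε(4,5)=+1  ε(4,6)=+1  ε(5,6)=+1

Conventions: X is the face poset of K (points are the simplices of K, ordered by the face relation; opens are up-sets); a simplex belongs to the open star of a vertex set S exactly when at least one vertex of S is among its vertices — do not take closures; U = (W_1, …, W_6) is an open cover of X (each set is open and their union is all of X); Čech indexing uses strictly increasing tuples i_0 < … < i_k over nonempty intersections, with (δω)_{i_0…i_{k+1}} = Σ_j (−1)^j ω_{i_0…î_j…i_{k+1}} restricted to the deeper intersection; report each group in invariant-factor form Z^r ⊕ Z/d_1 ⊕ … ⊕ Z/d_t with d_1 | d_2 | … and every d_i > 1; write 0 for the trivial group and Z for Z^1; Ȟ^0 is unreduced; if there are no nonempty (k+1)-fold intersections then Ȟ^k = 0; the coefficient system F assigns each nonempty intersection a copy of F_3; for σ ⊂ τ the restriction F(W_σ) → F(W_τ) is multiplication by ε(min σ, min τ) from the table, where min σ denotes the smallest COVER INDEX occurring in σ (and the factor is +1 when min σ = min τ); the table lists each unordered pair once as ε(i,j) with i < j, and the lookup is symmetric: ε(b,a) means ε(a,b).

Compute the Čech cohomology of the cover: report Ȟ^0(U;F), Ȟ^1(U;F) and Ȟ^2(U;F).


intersection data:
  W1={{q4},{q6},{q2,q4},{q2,q6},{q3,q4},{q3,q6},{q4,q6},{q5,q6},{q2,q3,q4},{q2,q5,q6}} W2={{q3},{q7},{q1,q3},{q2,q3},{q3,q4},{q3,q5},{q3,q6},{q1,q2,q3},{q2,q3,q4},{q2,q3,q5}} W3={{q1},{q6},{q7},{q1,q2},{q1,q3},{q2,q6},{q3,q6},{q4,q6},{q5,q6},{q1,q2,q3},{q2,q5,q6}} W4={{q2},{q1,q2},{q2,q3},{q2,q4},{q2,q5},{q2,q6},{q1,q2,q3},{q2,q3,q4},{q2,q3,q5},{q2,q5,q6}} W5={{q4},{q5},{q2,q4},{q2,q5},{q3,q4},{q3,q5},{q4,q6},{q5,q6},{q2,q3,q4},{q2,q3,q5},{q2,q5,q6}} W6={{q1},{q5},{q7},{q1,q2},{q1,q3},{q2,q5},{q3,q5},{q5,q6},{q1,q2,q3},{q2,q3,q5},{q2,q5,q6}}
  W12={{q3,q4},{q3,q6},{q2,q3,q4}} W13={{q6},{q2,q6},{q3,q6},{q4,q6},{q5,q6},{q2,q5,q6}} W14={{q2,q4},{q2,q6},{q2,q3,q4},{q2,q5,q6}} W15={{q4},{q2,q4},{q3,q4},{q4,q6},{q5,q6},{q2,q3,q4},{q2,q5,q6}} W16={{q5,q6},{q2,q5,q6}} W23={{q7},{q1,q3},{q3,q6},{q1,q2,q3}} W24={{q2,q3},{q1,q2,q3},{q2,q3,q4},{q2,q3,q5}} W25={{q3,q4},{q3,q5},{q2,q3,q4},{q2,q3,q5}} W26={{q7},{q1,q3},{q3,q5},{q1,q2,q3},{q2,q3,q5}} W34={{q1,q2},{q2,q6},{q1,q2,q3},{q2,q5,q6}} W35={{q4,q6},{q5,q6},{q2,q5,q6}} W36={{q1},{q7},{q1,q2},{q1,q3},{q5,q6},{q1,q2,q3},{q2,q5,q6}} W45={{q2,q4},{q2,q5},{q2,q3,q4},{q2,q3,q5},{q2,q5,q6}} W46={{q1,q2},{q2,q5},{q1,q2,q3},{q2,q3,q5},{q2,q5,q6}} W56={{q5},{q2,q5},{q3,q5},{q5,q6},{q2,q3,q5},{q2,q5,q6}}
  W123={{q3,q6}} W124={{q2,q3,q4}} W125={{q3,q4},{q2,q3,q4}} W134={{q2,q6},{q2,q5,q6}} W135={{q4,q6},{q5,q6},{q2,q5,q6}} W136={{q5,q6},{q2,q5,q6}} W145={{q2,q4},{q2,q3,q4},{q2,q5,q6}} W146={{q2,q5,q6}} W156={{q5,q6},{q2,q5,q6}} W234={{q1,q2,q3}} W236={{q7},{q1,q3},{q1,q2,q3}} W245={{q2,q3,q4},{q2,q3,q5}} W246={{q1,q2,q3},{q2,q3,q5}} W256={{q3,q5},{q2,q3,q5}} W345={{q2,q5,q6}} W346={{q1,q2},{q1,q2,q3},{q2,q5,q6}} W356={{q5,q6},{q2,q5,q6}} W456={{q2,q5},{q2,q3,q5},{q2,q5,q6}}
  W1245={{q2,q3,q4}} W1345={{q2,q5,q6}} W1346={{q2,q5,q6}} W1356={{q5,q6},{q2,q5,q6}} W1456={{q2,q5,q6}} W2346={{q1,q2,q3}} W2456={{q2,q3,q5}} W3456={{q2,q5,q6}}
  W13456={{q2,q5,q6}}
C dims 6,15,18,8; δ0: rk_F3 5; δ1: rk_F3 10; δ2: rk_F3 7
Ȟ^0 = (6 − 5) − 0 = 1, so Ȟ^0 ≅ Z/3
Ȟ^1 = (15 − 10) − 5 = 0, so Ȟ^1 ≅ 0
Ȟ^2 = (18 − 7) − 10 = 1, so Ȟ^2 ≅ Z/3

Ȟ^0 ≅ Z/3,  Ȟ^1 ≅ 0,  Ȟ^2 ≅ Z/3


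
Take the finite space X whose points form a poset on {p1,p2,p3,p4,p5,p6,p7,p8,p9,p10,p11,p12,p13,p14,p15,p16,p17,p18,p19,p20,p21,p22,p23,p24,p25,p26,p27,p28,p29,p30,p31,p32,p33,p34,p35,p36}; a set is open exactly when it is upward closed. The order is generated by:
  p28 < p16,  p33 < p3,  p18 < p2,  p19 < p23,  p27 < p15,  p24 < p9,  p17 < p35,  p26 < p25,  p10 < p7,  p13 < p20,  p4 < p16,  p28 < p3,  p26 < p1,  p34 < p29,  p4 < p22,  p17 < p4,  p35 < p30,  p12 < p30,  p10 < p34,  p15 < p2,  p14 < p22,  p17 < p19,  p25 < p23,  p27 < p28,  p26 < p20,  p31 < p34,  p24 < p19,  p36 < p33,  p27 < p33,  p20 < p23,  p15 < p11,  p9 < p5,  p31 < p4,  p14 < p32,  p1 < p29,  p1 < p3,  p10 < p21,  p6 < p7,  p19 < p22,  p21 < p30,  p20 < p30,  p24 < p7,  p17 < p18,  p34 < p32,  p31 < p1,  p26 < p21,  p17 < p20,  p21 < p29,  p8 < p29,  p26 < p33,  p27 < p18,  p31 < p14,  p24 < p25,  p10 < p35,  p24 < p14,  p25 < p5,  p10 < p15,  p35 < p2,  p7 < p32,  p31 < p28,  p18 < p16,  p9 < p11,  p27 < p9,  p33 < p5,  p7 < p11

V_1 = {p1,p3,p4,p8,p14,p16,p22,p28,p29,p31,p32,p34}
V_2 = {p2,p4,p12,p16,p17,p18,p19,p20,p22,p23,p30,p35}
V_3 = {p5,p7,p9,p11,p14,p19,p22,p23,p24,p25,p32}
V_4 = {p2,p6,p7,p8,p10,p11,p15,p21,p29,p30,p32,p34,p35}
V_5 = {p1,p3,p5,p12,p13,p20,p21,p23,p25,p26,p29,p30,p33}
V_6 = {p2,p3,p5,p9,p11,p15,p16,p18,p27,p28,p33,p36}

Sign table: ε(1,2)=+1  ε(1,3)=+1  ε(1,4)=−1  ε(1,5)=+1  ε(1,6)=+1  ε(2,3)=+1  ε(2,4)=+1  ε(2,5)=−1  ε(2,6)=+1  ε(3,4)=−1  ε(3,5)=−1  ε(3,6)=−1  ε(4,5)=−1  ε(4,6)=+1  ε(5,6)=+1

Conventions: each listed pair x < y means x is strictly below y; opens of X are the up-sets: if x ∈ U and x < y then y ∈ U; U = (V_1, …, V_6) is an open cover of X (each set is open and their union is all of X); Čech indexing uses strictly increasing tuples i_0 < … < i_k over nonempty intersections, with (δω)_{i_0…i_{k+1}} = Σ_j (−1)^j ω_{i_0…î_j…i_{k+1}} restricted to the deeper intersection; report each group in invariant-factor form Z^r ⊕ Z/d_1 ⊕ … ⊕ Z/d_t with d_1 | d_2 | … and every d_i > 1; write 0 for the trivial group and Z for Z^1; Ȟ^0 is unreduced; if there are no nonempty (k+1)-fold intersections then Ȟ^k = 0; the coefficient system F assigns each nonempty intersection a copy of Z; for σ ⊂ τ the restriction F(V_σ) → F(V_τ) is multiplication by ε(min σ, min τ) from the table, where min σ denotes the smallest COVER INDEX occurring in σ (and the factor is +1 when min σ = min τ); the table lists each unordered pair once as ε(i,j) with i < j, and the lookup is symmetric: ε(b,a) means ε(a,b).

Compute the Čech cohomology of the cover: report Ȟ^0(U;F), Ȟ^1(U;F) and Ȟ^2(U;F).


Ȟ^0 = 0; Ȟ^1 = Z/2; Ȟ^2 = Z

nonempty overlaps:
  V12={p4,p16,p22} V13={p14,p22,p32} V14={p8,p29,p32,p34} V15={p1,p3,p29} V16={p3,p16,p28} V23={p19,p22,p23} V24={p2,p30,p35} V25={p12,p20,p23,p30} V26={p2,p16,p18} V34={p7,p11,p32} V35={p5,p23,p25} V36={p5,p9,p11} V45={p21,p29,p30} V46={p2,p11,p15} V56={p3,p5,p33}
  V123={p22} V126={p16} V134={p32} V145={p29} V156={p3} V235={p23} V245={p30} V246={p2} V346={p11} V356={p5}
C dims 6,15,10; δ0: rk 6, SNF 1^5·2; δ1: rk 9, SNF 1^9
degree 0: 6−6−0 = 0 → Ȟ^0 ≅ 0
degree 1: 15−9−6 = 0 plus torsion [2] → Ȟ^1 ≅ Z/2
degree 2: 10−0−9 = 1 → Ȟ^2 ≅ Z


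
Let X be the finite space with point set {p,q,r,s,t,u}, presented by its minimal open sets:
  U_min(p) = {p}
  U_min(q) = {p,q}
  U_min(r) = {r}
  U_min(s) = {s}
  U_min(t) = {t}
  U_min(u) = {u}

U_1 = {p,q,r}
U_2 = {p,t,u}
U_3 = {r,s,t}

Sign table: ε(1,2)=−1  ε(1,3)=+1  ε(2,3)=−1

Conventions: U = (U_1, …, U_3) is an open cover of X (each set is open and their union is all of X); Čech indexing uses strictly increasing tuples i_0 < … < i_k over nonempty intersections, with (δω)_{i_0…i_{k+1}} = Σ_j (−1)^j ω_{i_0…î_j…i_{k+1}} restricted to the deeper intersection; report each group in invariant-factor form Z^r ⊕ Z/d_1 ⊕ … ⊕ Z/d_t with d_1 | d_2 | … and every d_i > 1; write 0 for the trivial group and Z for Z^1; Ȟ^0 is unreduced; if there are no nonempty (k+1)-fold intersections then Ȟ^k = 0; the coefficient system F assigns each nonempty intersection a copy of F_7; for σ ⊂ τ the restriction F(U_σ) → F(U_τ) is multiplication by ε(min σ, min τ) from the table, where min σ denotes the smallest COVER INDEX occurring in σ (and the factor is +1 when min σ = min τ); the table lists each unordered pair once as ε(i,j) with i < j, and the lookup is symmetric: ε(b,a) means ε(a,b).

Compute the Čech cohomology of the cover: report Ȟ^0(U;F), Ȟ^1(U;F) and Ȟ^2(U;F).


Ȟ^0 = Z/7; Ȟ^1 = Z/7; Ȟ^2 = 0

nonempty intersections:
  U12={p} U13={r} U23={t}
C dims 3,3; δ0: rk_F7 2
Ȟ^0: (3−2)−0=1 ⇒ Z/7
Ȟ^1: (3−0)−2=1 ⇒ Z/7
Ȟ^2: (0−0)−0=0 ⇒ 0


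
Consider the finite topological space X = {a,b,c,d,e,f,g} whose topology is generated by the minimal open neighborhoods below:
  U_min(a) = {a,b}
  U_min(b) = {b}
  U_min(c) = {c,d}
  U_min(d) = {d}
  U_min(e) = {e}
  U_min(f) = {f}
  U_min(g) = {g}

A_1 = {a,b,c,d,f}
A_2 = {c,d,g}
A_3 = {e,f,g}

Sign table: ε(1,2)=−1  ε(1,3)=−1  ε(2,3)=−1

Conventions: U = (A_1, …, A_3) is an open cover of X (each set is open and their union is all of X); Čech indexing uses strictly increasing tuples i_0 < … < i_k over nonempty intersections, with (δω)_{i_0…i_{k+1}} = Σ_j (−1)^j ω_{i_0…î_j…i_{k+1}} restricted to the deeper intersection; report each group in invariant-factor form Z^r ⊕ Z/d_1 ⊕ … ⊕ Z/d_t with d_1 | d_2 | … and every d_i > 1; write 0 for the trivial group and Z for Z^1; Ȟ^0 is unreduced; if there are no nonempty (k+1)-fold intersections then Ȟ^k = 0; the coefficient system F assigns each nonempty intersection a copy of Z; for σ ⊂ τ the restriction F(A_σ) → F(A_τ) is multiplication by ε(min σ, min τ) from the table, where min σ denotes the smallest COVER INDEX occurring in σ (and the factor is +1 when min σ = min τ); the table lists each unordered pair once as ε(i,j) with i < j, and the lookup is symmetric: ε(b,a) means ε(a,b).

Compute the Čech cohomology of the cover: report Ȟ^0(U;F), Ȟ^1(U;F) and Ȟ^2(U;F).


Ȟ^0(U;F) ≅ 0, Ȟ^1(U;F) ≅ Z/2 and Ȟ^2(U;F) ≅ 0

cover nerve:
  A12={c,d} A13={f} A23={g}
C dims 3,3; δ0: rk 3, SNF 1^2·2
Ȟ^0: (3−3)−0=0 ⇒ 0
Ȟ^1: (3−0)−3=0 plus torsion [2] ⇒ Z/2
Ȟ^2: (0−0)−0=0 ⇒ 0


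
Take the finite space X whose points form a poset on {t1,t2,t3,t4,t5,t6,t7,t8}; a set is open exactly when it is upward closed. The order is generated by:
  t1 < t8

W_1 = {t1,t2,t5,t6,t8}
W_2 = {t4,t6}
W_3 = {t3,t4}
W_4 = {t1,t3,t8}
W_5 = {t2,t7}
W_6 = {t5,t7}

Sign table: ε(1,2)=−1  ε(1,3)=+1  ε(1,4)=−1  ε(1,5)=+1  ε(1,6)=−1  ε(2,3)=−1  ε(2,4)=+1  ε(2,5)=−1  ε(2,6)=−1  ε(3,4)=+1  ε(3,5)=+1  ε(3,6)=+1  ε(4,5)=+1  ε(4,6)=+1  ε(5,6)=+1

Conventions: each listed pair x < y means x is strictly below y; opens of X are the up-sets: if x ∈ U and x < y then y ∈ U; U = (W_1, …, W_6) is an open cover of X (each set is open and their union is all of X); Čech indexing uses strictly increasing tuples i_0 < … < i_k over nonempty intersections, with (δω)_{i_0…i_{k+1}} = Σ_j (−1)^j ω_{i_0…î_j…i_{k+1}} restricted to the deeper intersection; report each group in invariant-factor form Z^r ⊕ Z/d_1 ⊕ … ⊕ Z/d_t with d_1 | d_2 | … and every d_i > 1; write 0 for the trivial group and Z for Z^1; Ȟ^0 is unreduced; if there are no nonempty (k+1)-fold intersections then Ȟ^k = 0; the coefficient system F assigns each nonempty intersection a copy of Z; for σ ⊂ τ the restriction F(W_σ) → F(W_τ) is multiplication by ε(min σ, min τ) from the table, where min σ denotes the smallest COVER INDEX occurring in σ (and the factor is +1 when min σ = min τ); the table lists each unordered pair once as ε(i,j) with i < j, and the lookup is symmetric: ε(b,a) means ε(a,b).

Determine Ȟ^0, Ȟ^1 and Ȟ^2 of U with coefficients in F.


nerve of the cover:
  W12={t6} W14={t1,t8} W15={t2} W16={t5} W23={t4} W34={t3} W56={t7}
C dims 6,7; δ0: rk 6, SNF 1^5·2
Ȟ^0 = (6 − 6) − 0 = 0, so Ȟ^0 ≅ 0
Ȟ^1 = (7 − 0) − 6 = 1 plus torsion [2], so Ȟ^1 ≅ Z ⊕ Z/2
Ȟ^2 = (0 − 0) − 0 = 0, so Ȟ^2 ≅ 0

Ȟ^0(U;F) ≅ 0,  Ȟ^1(U;F) ≅ Z ⊕ Z/2,  Ȟ^2(U;F) ≅ 0


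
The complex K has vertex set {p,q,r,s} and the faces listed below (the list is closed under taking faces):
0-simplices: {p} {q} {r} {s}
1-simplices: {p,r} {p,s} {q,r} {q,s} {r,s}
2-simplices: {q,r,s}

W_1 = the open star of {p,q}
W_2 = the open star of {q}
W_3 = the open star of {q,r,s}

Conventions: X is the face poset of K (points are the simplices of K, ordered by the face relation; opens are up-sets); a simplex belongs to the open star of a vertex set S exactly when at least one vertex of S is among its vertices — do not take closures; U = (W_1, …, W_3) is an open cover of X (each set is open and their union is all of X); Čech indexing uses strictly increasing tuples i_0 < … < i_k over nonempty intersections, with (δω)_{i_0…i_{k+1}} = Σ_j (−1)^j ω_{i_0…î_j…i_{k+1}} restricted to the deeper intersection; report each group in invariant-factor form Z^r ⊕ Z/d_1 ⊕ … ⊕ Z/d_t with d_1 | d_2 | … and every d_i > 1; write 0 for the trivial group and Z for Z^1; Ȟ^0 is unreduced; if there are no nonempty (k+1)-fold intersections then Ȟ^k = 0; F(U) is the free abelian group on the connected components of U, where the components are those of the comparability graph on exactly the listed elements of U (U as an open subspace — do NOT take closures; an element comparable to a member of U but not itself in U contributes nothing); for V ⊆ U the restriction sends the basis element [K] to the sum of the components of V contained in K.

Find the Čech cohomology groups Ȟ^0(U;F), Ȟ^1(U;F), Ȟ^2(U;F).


nerve of the cover:
  W1={{p},{q},{p,r},{p,s},{q,r},{q,s},{q,r,s}} W2={{q},{q,r},{q,s},{q,r,s}} W3={{q},{r},{s},{p,r},{p,s},{q,r},{q,s},{r,s},{q,r,s}}
  W12={{q},{q,r},{q,s},{q,r,s}} W13={{q},{p,r},{p,s},{q,r},{q,s},{q,r,s}} W23={{q},{q,r},{q,s},{q,r,s}}
  W123={{q},{q,r},{q,s},{q,r,s}}
components per intersection:
  W1: {{p},{p,r},{p,s}} {{q},{q,r},{q,s},{q,r,s}}
  W2: {{q},{q,r},{q,s},{q,r,s}}
  W3: {{q},{r},{s},{p,r},{p,s},{q,r},{q,s},{r,s},{q,r,s}}
  W12: {{q},{q,r},{q,s},{q,r,s}}
  W13: {{q},{q,r},{q,s},{q,r,s}} {{p,r}} {{p,s}}
  W23: {{q},{q,r},{q,s},{q,r,s}}
  W123: {{q},{q,r},{q,s},{q,r,s}}
C dims 4,5,1; δ0: rk 3, SNF 1^3; δ1: rk 1, SNF 1^1
Ȟ^0 = (4 − 3) − 0 = 1, so Ȟ^0 ≅ Z
Ȟ^1 = (5 − 1) − 3 = 1, so Ȟ^1 ≅ Z
Ȟ^2 = (1 − 0) − 1 = 0, so Ȟ^2 ≅ 0

Ȟ^0 ≅ Z, Ȟ^1 ≅ Z, Ȟ^2 ≅ 0


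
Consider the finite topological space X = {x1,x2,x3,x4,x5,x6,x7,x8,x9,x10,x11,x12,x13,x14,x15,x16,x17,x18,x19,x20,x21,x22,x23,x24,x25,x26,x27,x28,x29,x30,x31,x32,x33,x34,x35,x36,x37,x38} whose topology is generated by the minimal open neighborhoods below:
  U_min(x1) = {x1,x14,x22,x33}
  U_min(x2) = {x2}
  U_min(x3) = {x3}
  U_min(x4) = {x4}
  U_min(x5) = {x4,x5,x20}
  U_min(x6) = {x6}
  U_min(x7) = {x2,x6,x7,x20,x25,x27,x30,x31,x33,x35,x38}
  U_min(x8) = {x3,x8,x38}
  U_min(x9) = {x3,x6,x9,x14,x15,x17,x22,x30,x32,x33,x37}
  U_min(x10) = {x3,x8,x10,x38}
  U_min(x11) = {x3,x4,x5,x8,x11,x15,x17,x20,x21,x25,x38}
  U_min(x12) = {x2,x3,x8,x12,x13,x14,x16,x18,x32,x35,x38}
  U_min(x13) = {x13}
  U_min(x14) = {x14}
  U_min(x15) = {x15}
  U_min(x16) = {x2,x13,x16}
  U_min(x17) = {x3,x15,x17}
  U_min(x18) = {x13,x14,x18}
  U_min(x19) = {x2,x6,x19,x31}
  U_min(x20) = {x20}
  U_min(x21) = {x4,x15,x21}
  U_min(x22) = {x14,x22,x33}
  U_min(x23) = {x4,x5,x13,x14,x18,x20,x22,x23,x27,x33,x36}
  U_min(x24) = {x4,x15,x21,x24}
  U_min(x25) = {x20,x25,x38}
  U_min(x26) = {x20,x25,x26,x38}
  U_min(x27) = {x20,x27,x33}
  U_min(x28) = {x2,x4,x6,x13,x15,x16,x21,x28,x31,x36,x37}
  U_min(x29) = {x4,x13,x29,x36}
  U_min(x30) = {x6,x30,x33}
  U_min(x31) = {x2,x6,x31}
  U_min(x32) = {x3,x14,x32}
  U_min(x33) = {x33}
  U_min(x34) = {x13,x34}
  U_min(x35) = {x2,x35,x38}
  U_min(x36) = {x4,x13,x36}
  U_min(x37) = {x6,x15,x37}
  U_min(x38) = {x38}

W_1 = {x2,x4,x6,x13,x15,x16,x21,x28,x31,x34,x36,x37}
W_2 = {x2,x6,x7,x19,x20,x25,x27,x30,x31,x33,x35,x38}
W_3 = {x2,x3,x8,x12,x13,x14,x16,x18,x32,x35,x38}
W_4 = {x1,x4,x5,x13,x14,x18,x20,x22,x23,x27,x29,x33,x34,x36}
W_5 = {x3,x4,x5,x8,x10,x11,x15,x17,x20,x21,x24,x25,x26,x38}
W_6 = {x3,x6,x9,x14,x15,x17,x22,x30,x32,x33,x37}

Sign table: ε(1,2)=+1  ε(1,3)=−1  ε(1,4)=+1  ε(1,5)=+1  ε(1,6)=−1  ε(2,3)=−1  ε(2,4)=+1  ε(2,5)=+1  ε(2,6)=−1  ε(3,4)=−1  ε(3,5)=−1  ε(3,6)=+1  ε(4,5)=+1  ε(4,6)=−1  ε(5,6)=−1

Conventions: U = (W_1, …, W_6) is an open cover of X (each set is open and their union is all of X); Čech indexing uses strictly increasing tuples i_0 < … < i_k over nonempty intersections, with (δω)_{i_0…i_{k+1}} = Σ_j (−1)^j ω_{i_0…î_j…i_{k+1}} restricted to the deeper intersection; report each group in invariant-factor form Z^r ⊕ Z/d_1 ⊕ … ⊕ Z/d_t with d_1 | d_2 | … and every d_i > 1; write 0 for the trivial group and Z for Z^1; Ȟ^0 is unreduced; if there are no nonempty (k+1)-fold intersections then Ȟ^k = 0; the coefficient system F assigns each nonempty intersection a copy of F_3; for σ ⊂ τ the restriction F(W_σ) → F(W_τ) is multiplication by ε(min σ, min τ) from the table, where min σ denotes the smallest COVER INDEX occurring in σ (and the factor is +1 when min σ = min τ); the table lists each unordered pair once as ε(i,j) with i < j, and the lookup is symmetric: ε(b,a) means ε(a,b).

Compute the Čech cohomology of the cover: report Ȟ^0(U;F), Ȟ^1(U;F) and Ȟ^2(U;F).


intersection data:
  W12={x2,x6,x31} W13={x2,x13,x16} W14={x4,x13,x34,x36} W15={x4,x15,x21} W16={x6,x15,x37} W23={x2,x35,x38} W24={x20,x27,x33} W25={x20,x25,x38} W26={x6,x30,x33} W34={x13,x14,x18} W35={x3,x8,x38} W36={x3,x14,x32} W45={x4,x5,x20} W46={x14,x22,x33} W56={x3,x15,x17}
  W123={x2} W126={x6} W134={x13} W145={x4} W156={x15} W235={x38} W245={x20} W246={x33} W346={x14} W356={x3}
C dims 6,15,10; δ0: rk_F3 5; δ1: rk_F3 10
Ȟ^0 = (6 − 5) − 0 = 1, so Ȟ^0 ≅ Z/3
Ȟ^1 = (15 − 10) − 5 = 0, so Ȟ^1 ≅ 0
Ȟ^2 = (10 − 0) − 10 = 0, so Ȟ^2 ≅ 0

Ȟ^0 = Z/3, Ȟ^1 = 0 and Ȟ^2 = 0


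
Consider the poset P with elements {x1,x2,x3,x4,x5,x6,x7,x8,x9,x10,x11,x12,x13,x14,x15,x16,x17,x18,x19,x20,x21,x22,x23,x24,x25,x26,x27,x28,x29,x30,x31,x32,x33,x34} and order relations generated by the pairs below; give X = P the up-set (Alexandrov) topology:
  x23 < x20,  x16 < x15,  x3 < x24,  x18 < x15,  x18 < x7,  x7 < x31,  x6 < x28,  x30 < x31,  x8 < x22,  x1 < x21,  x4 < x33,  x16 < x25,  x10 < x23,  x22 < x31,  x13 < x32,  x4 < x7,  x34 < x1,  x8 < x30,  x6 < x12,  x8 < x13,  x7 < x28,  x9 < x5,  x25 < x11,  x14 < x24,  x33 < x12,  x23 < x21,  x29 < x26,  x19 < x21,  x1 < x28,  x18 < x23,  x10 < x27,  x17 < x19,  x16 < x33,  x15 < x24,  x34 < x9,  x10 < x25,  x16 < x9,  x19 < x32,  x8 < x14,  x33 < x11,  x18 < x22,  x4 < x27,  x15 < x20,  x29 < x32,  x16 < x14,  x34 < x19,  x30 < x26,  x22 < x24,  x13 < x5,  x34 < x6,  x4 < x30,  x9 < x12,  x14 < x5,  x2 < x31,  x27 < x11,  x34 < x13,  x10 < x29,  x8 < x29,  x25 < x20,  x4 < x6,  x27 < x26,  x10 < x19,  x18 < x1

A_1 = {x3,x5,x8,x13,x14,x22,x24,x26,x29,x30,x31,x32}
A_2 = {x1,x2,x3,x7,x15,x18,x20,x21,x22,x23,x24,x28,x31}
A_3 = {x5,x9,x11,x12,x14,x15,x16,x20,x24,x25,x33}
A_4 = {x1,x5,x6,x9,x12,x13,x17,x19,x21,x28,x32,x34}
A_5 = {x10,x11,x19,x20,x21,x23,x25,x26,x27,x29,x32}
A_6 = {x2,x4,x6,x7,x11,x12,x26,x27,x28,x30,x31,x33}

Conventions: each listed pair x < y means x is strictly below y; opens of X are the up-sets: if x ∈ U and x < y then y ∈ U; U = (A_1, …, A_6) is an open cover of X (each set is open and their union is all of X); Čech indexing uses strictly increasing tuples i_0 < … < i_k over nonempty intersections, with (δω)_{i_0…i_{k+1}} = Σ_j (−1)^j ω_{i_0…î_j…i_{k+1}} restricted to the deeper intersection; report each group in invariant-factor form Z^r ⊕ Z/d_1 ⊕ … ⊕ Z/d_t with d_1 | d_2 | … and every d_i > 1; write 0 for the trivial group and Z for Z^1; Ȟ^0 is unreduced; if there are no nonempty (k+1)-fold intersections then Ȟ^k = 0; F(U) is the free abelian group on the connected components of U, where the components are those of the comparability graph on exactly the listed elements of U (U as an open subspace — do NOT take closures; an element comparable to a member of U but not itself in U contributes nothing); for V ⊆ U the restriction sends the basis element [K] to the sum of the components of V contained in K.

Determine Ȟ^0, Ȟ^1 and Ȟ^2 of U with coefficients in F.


cover nerve:
  A12={x3,x22,x24,x31} A13={x5,x14,x24} A14={x5,x13,x32} A15={x26,x29,x32} A16={x26,x30,x31} A23={x15,x20,x24} A24={x1,x21,x28} A25={x20,x21,x23} A26={x2,x7,x28,x31} A34={x5,x9,x12} A35={x11,x20,x25} A36={x11,x12,x33} A45={x19,x21,x32} A46={x6,x12,x28} A56={x11,x26,x27}
  A123={x24} A126={x31} A134={x5} A145={x32} A156={x26} A235={x20} A245={x21} A246={x28} A346={x12} A356={x11}
components per intersection:
  A1: {x3,x5,x8,x13,x14,x22,x24,x26,x29,x30,x31,x32}
  A2: {x1,x2,x3,x7,x15,x18,x20,x21,x22,x23,x24,x28,x31}
  A3: {x5,x9,x11,x12,x14,x15,x16,x20,x24,x25,x33}
  A4: {x1,x5,x6,x9,x12,x13,x17,x19,x21,x28,x32,x34}
  A5: {x10,x11,x19,x20,x21,x23,x25,x26,x27,x29,x32}
  A6: {x2,x4,x6,x7,x11,x12,x26,x27,x28,x30,x31,x33}
  A12: {x3,x22,x24,x31}
  A13: {x5,x14,x24}
  A14: {x5,x13,x32}
  A15: {x26,x29,x32}
  A16: {x26,x30,x31}
  A23: {x15,x20,x24}
  A24: {x1,x21,x28}
  A25: {x20,x21,x23}
  A26: {x2,x7,x28,x31}
  A34: {x5,x9,x12}
  A35: {x11,x20,x25}
  A36: {x11,x12,x33}
  A45: {x19,x21,x32}
  A46: {x6,x12,x28}
  A56: {x11,x26,x27}
  A123: {x24}
  A126: {x31}
  A134: {x5}
  A145: {x32}
  A156: {x26}
  A235: {x20}
  A245: {x21}
  A246: {x28}
  A346: {x12}
  A356: {x11}
C dims 6,15,10; δ0: rk 5, SNF 1^5; δ1: rk 10, SNF 1^9·2
Ȟ^0: (6−5)−0=1 ⇒ Z
Ȟ^1: (15−10)−5=0 ⇒ 0
Ȟ^2: (10−0)−10=0 plus torsion [2] ⇒ Z/2

Ȟ^0 ≅ Z, Ȟ^1 ≅ 0, Ȟ^2 ≅ Z/2


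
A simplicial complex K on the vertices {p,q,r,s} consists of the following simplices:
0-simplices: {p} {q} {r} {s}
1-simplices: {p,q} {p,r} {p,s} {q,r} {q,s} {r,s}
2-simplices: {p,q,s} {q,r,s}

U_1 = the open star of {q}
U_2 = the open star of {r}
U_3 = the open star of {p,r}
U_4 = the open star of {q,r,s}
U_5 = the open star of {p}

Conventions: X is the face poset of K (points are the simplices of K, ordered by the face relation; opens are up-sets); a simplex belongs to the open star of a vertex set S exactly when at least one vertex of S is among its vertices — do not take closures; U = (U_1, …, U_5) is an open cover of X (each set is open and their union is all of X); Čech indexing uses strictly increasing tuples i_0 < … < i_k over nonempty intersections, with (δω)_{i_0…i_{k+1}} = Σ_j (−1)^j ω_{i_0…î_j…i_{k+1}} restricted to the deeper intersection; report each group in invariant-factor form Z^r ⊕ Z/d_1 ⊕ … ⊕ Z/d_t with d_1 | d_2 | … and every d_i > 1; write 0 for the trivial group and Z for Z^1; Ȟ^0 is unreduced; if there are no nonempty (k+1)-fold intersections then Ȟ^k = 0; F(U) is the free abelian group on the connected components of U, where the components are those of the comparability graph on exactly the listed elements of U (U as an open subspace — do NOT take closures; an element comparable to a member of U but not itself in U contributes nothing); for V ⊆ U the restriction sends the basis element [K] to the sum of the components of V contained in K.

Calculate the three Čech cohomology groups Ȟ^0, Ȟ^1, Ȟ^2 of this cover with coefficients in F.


Ȟ^0 = Z, Ȟ^1 = Z and Ȟ^2 = 0

cover nerve:
  U1={{q},{p,q},{q,r},{q,s},{p,q,s},{q,r,s}} U2={{r},{p,r},{q,r},{r,s},{q,r,s}} U3={{p},{r},{p,q},{p,r},{p,s},{q,r},{r,s},{p,q,s},{q,r,s}} U4={{q},{r},{s},{p,q},{p,r},{p,s},{q,r},{q,s},{r,s},{p,q,s},{q,r,s}} U5={{p},{p,q},{p,r},{p,s},{p,q,s}}
  U12={{q,r},{q,r,s}} U13={{p,q},{q,r},{p,q,s},{q,r,s}} U14={{q},{p,q},{q,r},{q,s},{p,q,s},{q,r,s}} U15={{p,q},{p,q,s}} U23={{r},{p,r},{q,r},{r,s},{q,r,s}} U24={{r},{p,r},{q,r},{r,s},{q,r,s}} U25={{p,r}} U34={{r},{p,q},{p,r},{p,s},{q,r},{r,s},{p,q,s},{q,r,s}} U35={{p},{p,q},{p,r},{p,s},{p,q,s}} U45={{p,q},{p,r},{p,s},{p,q,s}}
  U123={{q,r},{q,r,s}} U124={{q,r},{q,r,s}} U134={{p,q},{q,r},{p,q,s},{q,r,s}} U135={{p,q},{p,q,s}} U145={{p,q},{p,q,s}} U234={{r},{p,r},{q,r},{r,s},{q,r,s}} U235={{p,r}} U245={{p,r}} U345={{p,q},{p,r},{p,s},{p,q,s}}
  U1234={{q,r},{q,r,s}} U1345={{p,q},{p,q,s}} U2345={{p,r}}
components per intersection:
  U1: {{q},{p,q},{q,r},{q,s},{p,q,s},{q,r,s}}
  U2: {{r},{p,r},{q,r},{r,s},{q,r,s}}
  U3: {{p},{r},{p,q},{p,r},{p,s},{q,r},{r,s},{p,q,s},{q,r,s}}
  U4: {{q},{r},{s},{p,q},{p,r},{p,s},{q,r},{q,s},{r,s},{p,q,s},{q,r,s}}
  U5: {{p},{p,q},{p,r},{p,s},{p,q,s}}
  U12: {{q,r},{q,r,s}}
  U13: {{p,q},{p,q,s}} {{q,r},{q,r,s}}
  U14: {{q},{p,q},{q,r},{q,s},{p,q,s},{q,r,s}}
  U15: {{p,q},{p,q,s}}
  U23: {{r},{p,r},{q,r},{r,s},{q,r,s}}
  U24: {{r},{p,r},{q,r},{r,s},{q,r,s}}
  U25: {{p,r}}
  U34: {{r},{p,r},{q,r},{r,s},{q,r,s}} {{p,q},{p,s},{p,q,s}}
  U35: {{p},{p,q},{p,r},{p,s},{p,q,s}}
  U45: {{p,q},{p,s},{p,q,s}} {{p,r}}
  U123: {{q,r},{q,r,s}}
  U124: {{q,r},{q,r,s}}
  U134: {{p,q},{p,q,s}} {{q,r},{q,r,s}}
  U135: {{p,q},{p,q,s}}
  U145: {{p,q},{p,q,s}}
  U234: {{r},{p,r},{q,r},{r,s},{q,r,s}}
  U235: {{p,r}}
  U245: {{p,r}}
  U345: {{p,q},{p,s},{p,q,s}} {{p,r}}
  U1234: {{q,r},{q,r,s}}
  U1345: {{p,q},{p,q,s}}
  U2345: {{p,r}}
C dims 5,13,11,3; δ0: rk 4, SNF 1^4; δ1: rk 8, SNF 1^8; δ2: rk 3, SNF 1^3
Ȟ^0: (5−4)−0=1 ⇒ Z
Ȟ^1: (13−8)−4=1 ⇒ Z
Ȟ^2: (11−3)−8=0 ⇒ 0


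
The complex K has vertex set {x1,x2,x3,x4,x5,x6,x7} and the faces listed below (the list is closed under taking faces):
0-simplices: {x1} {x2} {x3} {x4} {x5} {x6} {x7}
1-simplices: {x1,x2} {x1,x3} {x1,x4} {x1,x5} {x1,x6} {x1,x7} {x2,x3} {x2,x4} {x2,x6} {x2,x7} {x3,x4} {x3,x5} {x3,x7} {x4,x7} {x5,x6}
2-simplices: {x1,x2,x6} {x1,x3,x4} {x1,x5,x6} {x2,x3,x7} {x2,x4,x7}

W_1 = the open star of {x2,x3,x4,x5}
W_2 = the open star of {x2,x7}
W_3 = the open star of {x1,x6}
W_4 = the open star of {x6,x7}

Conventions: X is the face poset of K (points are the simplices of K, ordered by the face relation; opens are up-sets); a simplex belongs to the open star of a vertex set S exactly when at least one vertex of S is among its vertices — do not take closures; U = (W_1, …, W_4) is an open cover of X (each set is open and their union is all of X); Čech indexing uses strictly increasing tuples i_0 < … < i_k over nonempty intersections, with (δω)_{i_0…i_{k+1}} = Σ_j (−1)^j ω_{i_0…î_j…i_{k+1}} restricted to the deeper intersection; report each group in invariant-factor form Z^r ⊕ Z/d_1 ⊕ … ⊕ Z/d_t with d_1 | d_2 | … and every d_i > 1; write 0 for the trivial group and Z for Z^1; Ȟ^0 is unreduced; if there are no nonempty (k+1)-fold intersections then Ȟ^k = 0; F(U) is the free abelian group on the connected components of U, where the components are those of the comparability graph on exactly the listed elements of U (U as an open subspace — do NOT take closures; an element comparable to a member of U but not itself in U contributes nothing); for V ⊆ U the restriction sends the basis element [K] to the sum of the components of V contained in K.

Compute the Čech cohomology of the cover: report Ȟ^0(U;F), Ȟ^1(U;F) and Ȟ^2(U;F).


Ȟ^0(U;F) ≅ Z,  Ȟ^1(U;F) ≅ Z^3,  Ȟ^2(U;F) ≅ 0

nonempty intersections:
  W1={{x2},{x3},{x4},{x5},{x1,x2},{x1,x3},{x1,x4},{x1,x5},{x2,x3},{x2,x4},{x2,x6},{x2,x7},{x3,x4},{x3,x5},{x3,x7},{x4,x7},{x5,x6},{x1,x2,x6},{x1,x3,x4},{x1,x5,x6},{x2,x3,x7},{x2,x4,x7}} W2={{x2},{x7},{x1,x2},{x1,x7},{x2,x3},{x2,x4},{x2,x6},{x2,x7},{x3,x7},{x4,x7},{x1,x2,x6},{x2,x3,x7},{x2,x4,x7}} W3={{x1},{x6},{x1,x2},{x1,x3},{x1,x4},{x1,x5},{x1,x6},{x1,x7},{x2,x6},{x5,x6},{x1,x2,x6},{x1,x3,x4},{x1,x5,x6}} W4={{x6},{x7},{x1,x6},{x1,x7},{x2,x6},{x2,x7},{x3,x7},{x4,x7},{x5,x6},{x1,x2,x6},{x1,x5,x6},{x2,x3,x7},{x2,x4,x7}}
  W12={{x2},{x1,x2},{x2,x3},{x2,x4},{x2,x6},{x2,x7},{x3,x7},{x4,x7},{x1,x2,x6},{x2,x3,x7},{x2,x4,x7}} W13={{x1,x2},{x1,x3},{x1,x4},{x1,x5},{x2,x6},{x5,x6},{x1,x2,x6},{x1,x3,x4},{x1,x5,x6}} W14={{x2,x6},{x2,x7},{x3,x7},{x4,x7},{x5,x6},{x1,x2,x6},{x1,x5,x6},{x2,x3,x7},{x2,x4,x7}} W23={{x1,x2},{x1,x7},{x2,x6},{x1,x2,x6}} W24={{x7},{x1,x7},{x2,x6},{x2,x7},{x3,x7},{x4,x7},{x1,x2,x6},{x2,x3,x7},{x2,x4,x7}} W34={{x6},{x1,x6},{x1,x7},{x2,x6},{x5,x6},{x1,x2,x6},{x1,x5,x6}}
  W123={{x1,x2},{x2,x6},{x1,x2,x6}} W124={{x2,x6},{x2,x7},{x3,x7},{x4,x7},{x1,x2,x6},{x2,x3,x7},{x2,x4,x7}} W134={{x2,x6},{x5,x6},{x1,x2,x6},{x1,x5,x6}} W234={{x1,x7},{x2,x6},{x1,x2,x6}}
  W1234={{x2,x6},{x1,x2,x6}}
components per intersection:
  W1: {{x2},{x3},{x4},{x5},{x1,x2},{x1,x3},{x1,x4},{x1,x5},{x2,x3},{x2,x4},{x2,x6},{x2,x7},{x3,x4},{x3,x5},{x3,x7},{x4,x7},{x5,x6},{x1,x2,x6},{x1,x3,x4},{x1,x5,x6},{x2,x3,x7},{x2,x4,x7}}
  W2: {{x2},{x7},{x1,x2},{x1,x7},{x2,x3},{x2,x4},{x2,x6},{x2,x7},{x3,x7},{x4,x7},{x1,x2,x6},{x2,x3,x7},{x2,x4,x7}}
  W3: {{x1},{x6},{x1,x2},{x1,x3},{x1,x4},{x1,x5},{x1,x6},{x1,x7},{x2,x6},{x5,x6},{x1,x2,x6},{x1,x3,x4},{x1,x5,x6}}
  W4: {{x6},{x1,x6},{x2,x6},{x5,x6},{x1,x2,x6},{x1,x5,x6}} {{x7},{x1,x7},{x2,x7},{x3,x7},{x4,x7},{x2,x3,x7},{x2,x4,x7}}
  W12: {{x2},{x1,x2},{x2,x3},{x2,x4},{x2,x6},{x2,x7},{x3,x7},{x4,x7},{x1,x2,x6},{x2,x3,x7},{x2,x4,x7}}
  W13: {{x1,x2},{x2,x6},{x1,x2,x6}} {{x1,x3},{x1,x4},{x1,x3,x4}} {{x1,x5},{x5,x6},{x1,x5,x6}}
  W14: {{x2,x6},{x1,x2,x6}} {{x2,x7},{x3,x7},{x4,x7},{x2,x3,x7},{x2,x4,x7}} {{x5,x6},{x1,x5,x6}}
  W23: {{x1,x2},{x2,x6},{x1,x2,x6}} {{x1,x7}}
  W24: {{x7},{x1,x7},{x2,x7},{x3,x7},{x4,x7},{x2,x3,x7},{x2,x4,x7}} {{x2,x6},{x1,x2,x6}}
  W34: {{x6},{x1,x6},{x2,x6},{x5,x6},{x1,x2,x6},{x1,x5,x6}} {{x1,x7}}
  W123: {{x1,x2},{x2,x6},{x1,x2,x6}}
  W124: {{x2,x6},{x1,x2,x6}} {{x2,x7},{x3,x7},{x4,x7},{x2,x3,x7},{x2,x4,x7}}
  W134: {{x2,x6},{x1,x2,x6}} {{x5,x6},{x1,x5,x6}}
  W234: {{x1,x7}} {{x2,x6},{x1,x2,x6}}
  W1234: {{x2,x6},{x1,x2,x6}}
C dims 5,13,7,1; δ0: rk 4, SNF 1^4; δ1: rk 6, SNF 1^6; δ2: rk 1, SNF 1^1
Ȟ^0: (5−4)−0=1 ⇒ Z
Ȟ^1: (13−6)−4=3 ⇒ Z^3
Ȟ^2: (7−1)−6=0 ⇒ 0


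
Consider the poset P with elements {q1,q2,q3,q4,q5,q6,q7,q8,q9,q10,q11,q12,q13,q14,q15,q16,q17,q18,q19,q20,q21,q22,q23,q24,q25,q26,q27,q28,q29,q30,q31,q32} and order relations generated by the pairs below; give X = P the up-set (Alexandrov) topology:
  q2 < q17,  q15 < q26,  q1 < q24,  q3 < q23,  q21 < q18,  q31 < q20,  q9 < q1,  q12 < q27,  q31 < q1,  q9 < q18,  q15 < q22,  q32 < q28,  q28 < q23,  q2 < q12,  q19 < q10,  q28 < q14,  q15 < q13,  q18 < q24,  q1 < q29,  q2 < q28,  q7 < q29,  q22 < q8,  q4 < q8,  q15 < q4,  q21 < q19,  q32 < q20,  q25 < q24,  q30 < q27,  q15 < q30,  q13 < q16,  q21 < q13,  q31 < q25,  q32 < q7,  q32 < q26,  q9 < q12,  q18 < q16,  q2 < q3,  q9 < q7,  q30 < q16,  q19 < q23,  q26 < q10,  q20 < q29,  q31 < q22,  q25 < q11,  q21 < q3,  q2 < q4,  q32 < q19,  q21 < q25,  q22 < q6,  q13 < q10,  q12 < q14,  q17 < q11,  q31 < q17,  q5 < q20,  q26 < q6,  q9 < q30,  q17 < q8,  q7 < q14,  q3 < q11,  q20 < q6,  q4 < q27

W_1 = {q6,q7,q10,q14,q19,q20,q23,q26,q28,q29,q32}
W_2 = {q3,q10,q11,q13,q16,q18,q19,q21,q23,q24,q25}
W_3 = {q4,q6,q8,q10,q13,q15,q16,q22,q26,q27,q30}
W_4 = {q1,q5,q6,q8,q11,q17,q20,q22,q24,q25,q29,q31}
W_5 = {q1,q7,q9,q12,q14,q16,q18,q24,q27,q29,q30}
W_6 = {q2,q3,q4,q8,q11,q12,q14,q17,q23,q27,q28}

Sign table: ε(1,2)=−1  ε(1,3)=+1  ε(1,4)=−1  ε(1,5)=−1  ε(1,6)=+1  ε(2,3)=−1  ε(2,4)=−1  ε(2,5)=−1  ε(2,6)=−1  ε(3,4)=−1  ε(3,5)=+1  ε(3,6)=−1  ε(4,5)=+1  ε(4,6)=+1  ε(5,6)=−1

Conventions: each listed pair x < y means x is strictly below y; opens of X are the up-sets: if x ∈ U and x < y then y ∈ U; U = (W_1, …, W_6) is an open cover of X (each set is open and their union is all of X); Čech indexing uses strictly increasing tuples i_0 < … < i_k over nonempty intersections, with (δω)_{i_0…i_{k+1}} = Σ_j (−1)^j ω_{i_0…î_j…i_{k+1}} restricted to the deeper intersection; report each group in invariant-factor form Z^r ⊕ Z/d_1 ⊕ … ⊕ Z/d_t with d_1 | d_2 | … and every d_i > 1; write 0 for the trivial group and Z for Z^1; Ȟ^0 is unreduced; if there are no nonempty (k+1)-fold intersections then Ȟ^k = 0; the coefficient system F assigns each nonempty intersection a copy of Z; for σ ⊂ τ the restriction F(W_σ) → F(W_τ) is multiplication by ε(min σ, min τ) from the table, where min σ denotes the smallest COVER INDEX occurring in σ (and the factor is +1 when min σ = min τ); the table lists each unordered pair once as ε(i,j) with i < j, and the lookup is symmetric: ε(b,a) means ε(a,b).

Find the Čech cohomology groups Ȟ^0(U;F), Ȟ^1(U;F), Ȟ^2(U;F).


Ȟ^0 ≅ 0; Ȟ^1 ≅ Z/2; Ȟ^2 ≅ Z

nerve of the cover:
  W12={q10,q19,q23} W13={q6,q10,q26} W14={q6,q20,q29} W15={q7,q14,q29} W16={q14,q23,q28} W23={q10,q13,q16} W24={q11,q24,q25} W25={q16,q18,q24} W26={q3,q11,q23} W34={q6,q8,q22} W35={q16,q27,q30} W36={q4,q8,q27} W45={q1,q24,q29} W46={q8,q11,q17} W56={q12,q14,q27}
  W123={q10} W126={q23} W134={q6} W145={q29} W156={q14} W235={q16} W245={q24} W246={q11} W346={q8} W356={q27}
C dims 6,15,10; δ0: rk 6, SNF 1^5·2; δ1: rk 9, SNF 1^9
Ȟ^0 = (6 − 6) − 0 = 0, so Ȟ^0 ≅ 0
Ȟ^1 = (15 − 9) − 6 = 0 plus torsion [2], so Ȟ^1 ≅ Z/2
Ȟ^2 = (10 − 0) − 9 = 1, so Ȟ^2 ≅ Z


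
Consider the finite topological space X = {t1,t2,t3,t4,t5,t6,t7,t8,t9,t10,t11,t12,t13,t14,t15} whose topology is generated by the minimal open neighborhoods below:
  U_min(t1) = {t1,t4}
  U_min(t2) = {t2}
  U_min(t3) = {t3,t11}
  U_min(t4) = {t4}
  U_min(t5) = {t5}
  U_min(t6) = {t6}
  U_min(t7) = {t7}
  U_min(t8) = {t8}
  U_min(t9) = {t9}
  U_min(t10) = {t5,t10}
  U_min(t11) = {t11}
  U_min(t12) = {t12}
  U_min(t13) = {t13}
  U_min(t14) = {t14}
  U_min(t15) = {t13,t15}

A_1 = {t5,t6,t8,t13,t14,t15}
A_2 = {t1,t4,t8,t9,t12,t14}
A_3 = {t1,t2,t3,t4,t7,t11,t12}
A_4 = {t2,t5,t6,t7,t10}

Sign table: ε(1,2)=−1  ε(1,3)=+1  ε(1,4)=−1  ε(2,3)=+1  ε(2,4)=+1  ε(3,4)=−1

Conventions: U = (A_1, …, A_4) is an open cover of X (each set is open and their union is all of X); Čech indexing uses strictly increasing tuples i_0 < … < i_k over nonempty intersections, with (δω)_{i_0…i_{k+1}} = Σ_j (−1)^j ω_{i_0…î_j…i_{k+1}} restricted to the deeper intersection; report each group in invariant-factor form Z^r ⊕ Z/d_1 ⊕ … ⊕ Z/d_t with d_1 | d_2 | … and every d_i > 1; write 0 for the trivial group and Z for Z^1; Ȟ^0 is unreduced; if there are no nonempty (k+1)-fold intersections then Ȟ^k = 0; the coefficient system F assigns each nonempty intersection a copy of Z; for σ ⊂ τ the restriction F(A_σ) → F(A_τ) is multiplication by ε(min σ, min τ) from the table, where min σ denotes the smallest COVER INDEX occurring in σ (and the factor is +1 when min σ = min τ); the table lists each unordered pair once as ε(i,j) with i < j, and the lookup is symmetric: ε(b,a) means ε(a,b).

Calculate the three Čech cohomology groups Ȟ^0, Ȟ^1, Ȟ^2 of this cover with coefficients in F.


Ȟ^0 = 0, Ȟ^1 = Z/2 and Ȟ^2 = 0

cover nerve:
  A12={t8,t14} A14={t5,t6} A23={t1,t4,t12} A34={t2,t7}
C dims 4,4; δ0: rk 4, SNF 1^3·2
Ȟ^0: (4−4)−0=0 ⇒ 0
Ȟ^1: (4−0)−4=0 plus torsion [2] ⇒ Z/2
Ȟ^2: (0−0)−0=0 ⇒ 0


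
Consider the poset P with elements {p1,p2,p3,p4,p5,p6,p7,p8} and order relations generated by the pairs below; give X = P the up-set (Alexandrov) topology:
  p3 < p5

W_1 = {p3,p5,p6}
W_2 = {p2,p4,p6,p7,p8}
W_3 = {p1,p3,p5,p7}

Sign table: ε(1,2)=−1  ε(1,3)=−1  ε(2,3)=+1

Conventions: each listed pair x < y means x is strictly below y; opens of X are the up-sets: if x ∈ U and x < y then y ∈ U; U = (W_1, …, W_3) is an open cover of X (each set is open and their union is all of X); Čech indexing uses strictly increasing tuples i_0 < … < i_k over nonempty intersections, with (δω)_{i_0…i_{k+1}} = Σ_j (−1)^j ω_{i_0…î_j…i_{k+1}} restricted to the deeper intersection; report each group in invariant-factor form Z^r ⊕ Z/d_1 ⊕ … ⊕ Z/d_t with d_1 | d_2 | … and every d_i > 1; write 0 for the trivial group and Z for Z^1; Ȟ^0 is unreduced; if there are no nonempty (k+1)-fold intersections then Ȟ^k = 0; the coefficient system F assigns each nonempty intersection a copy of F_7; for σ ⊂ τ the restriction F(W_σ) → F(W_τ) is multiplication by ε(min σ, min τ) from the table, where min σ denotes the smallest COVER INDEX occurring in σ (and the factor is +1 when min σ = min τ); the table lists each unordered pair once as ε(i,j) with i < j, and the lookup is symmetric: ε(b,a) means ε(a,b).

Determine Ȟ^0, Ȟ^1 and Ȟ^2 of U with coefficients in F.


Ȟ^0(U;F) ≅ Z/7, Ȟ^1(U;F) ≅ Z/7, Ȟ^2(U;F) ≅ 0

cover nerve:
  W12={p6} W13={p3,p5} W23={p7}
C dims 3,3; δ0: rk_F7 2
Ȟ^0: (3−2)−0=1 ⇒ Z/7
Ȟ^1: (3−0)−2=1 ⇒ Z/7
Ȟ^2: (0−0)−0=0 ⇒ 0
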